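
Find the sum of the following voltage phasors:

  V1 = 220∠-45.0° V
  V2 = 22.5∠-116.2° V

Step 1 — Convert each phasor to rectangular form:
  V1 = 220·(cos(-45.0°) + j·sin(-45.0°)) = 155.6 - j155.6 V
  V2 = 22.5·(cos(-116.2°) + j·sin(-116.2°)) = -9.934 - j20.19 V
Step 2 — Sum components: V_total = 145.6 - j175.8 V.
Step 3 — Convert to polar: |V_total| = 228.2 V, ∠V_total = -50.4°.

V_total = 228.2∠-50.4° V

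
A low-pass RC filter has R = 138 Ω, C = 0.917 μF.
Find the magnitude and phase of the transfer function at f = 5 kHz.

Step 1 — Angular frequency: ω = 2π·5000 = 3.142e+04 rad/s.
Step 2 — Transfer function: H(jω) = 1/(1 + jωRC).
Step 3 — Denominator: 1 + jωRC = 1 + j·3.142e+04·138·9.17e-07 = 1 + j3.976.
Step 4 — H = 0.05951 - j0.2366.
Step 5 — Magnitude: |H| = 0.2439 (-12.3 dB); phase: φ = -75.9°.

|H| = 0.2439 (-12.3 dB), φ = -75.9°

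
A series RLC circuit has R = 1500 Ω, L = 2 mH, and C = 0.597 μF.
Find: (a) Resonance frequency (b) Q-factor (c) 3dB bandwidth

Step 1 — Resonance condition Im(Z)=0 gives ω₀ = 1/√(LC).
Step 2 — ω₀ = 1/√(0.002·5.97e-07) = 2.894e+04 rad/s.
Step 3 — f₀ = ω₀/(2π) = 4606 Hz.
Step 4 — Series Q: Q = ω₀L/R = 2.894e+04·0.002/1500 = 0.03859.
Step 5 — 3dB bandwidth: Δω = ω₀/Q = 7.5e+05 rad/s; BW = Δω/(2π) = 1.194e+05 Hz.

(a) f₀ = 4606 Hz  (b) Q = 0.03859  (c) BW = 1.194e+05 Hz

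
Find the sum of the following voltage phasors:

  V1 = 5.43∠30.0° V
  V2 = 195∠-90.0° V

Step 1 — Convert each phasor to rectangular form:
  V1 = 5.43·(cos(30.0°) + j·sin(30.0°)) = 4.703 + j2.715 V
  V2 = 195·(cos(-90.0°) + j·sin(-90.0°)) = 0 - j195 V
Step 2 — Sum components: V_total = 4.703 - j192.3 V.
Step 3 — Convert to polar: |V_total| = 192.3 V, ∠V_total = -88.6°.

V_total = 192.3∠-88.6° V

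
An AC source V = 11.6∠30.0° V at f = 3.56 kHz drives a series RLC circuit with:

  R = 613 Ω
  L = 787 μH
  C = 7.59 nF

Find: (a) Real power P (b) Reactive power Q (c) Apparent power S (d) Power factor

Step 1 — Angular frequency: ω = 2π·f = 2π·3560 = 2.237e+04 rad/s.
Step 2 — Component impedances:
  R: Z = R = 613 Ω
  L: Z = jωL = j·2.237e+04·0.000787 = 0 + j17.6 Ω
  C: Z = 1/(jωC) = -j/(ω·C) = 0 - j5890 Ω
Step 3 — Series combination: Z_total = R + L + C = 613 - j5873 Ω = 5904∠-84.0° Ω.
Step 4 — Source phasor: V = 11.6∠30.0° V = 10.05 + j5.8 V.
Step 5 — Current: I = V / Z = -0.0008004 + j0.001794 A = 0.001965∠114.0° A.
Step 6 — Complex power: S = V·I* = 0.002366 - j0.02267 VA.
Step 7 — Real power: P = Re(S) = 0.002366 W.
Step 8 — Reactive power: Q = Im(S) = -0.02267 VAR.
Step 9 — Apparent power: |S| = 0.02279 VA.
Step 10 — Power factor: PF = P/|S| = 0.1038 (leading).

(a) P = 0.002366 W  (b) Q = -0.02267 VAR  (c) S = 0.02279 VA  (d) PF = 0.1038 (leading)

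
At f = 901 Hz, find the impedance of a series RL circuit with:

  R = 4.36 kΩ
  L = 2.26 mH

Step 1 — Angular frequency: ω = 2π·f = 2π·901 = 5661 rad/s.
Step 2 — Component impedances:
  R: Z = R = 4360 Ω
  L: Z = jωL = j·5661·0.00226 = 0 + j12.79 Ω
Step 3 — Series combination: Z_total = R + L = 4360 + j12.79 Ω = 4360∠0.2° Ω.

Z = 4360 + j12.79 Ω = 4360∠0.2° Ω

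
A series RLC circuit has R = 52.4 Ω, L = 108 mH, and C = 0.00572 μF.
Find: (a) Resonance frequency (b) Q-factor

Step 1 — Resonance condition Im(Z)=0 gives ω₀ = 1/√(LC).
Step 2 — ω₀ = 1/√(0.108·5.72e-09) = 4.023e+04 rad/s.
Step 3 — f₀ = ω₀/(2π) = 6403 Hz.
Step 4 — Series Q: Q = ω₀L/R = 4.023e+04·0.108/52.4 = 82.92.

(a) f₀ = 6403 Hz  (b) Q = 82.92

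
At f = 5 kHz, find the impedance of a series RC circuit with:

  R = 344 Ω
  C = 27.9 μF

Step 1 — Angular frequency: ω = 2π·f = 2π·5000 = 3.142e+04 rad/s.
Step 2 — Component impedances:
  R: Z = R = 344 Ω
  C: Z = 1/(jωC) = -j/(ω·C) = 0 - j1.141 Ω
Step 3 — Series combination: Z_total = R + C = 344 - j1.141 Ω = 344∠-0.2° Ω.

Z = 344 - j1.141 Ω = 344∠-0.2° Ω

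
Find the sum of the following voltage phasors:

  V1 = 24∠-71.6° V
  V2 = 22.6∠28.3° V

Step 1 — Convert each phasor to rectangular form:
  V1 = 24·(cos(-71.6°) + j·sin(-71.6°)) = 7.576 - j22.77 V
  V2 = 22.6·(cos(28.3°) + j·sin(28.3°)) = 19.9 + j10.71 V
Step 2 — Sum components: V_total = 27.47 - j12.06 V.
Step 3 — Convert to polar: |V_total| = 30 V, ∠V_total = -23.7°.

V_total = 30∠-23.7° V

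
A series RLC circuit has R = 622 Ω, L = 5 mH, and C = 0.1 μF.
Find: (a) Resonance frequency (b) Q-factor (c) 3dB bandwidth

Step 1 — Resonance condition Im(Z)=0 gives ω₀ = 1/√(LC).
Step 2 — ω₀ = 1/√(0.005·1e-07) = 4.472e+04 rad/s.
Step 3 — f₀ = ω₀/(2π) = 7118 Hz.
Step 4 — Series Q: Q = ω₀L/R = 4.472e+04·0.005/622 = 0.3595.
Step 5 — 3dB bandwidth: Δω = ω₀/Q = 1.244e+05 rad/s; BW = Δω/(2π) = 1.98e+04 Hz.

(a) f₀ = 7118 Hz  (b) Q = 0.3595  (c) BW = 1.98e+04 Hz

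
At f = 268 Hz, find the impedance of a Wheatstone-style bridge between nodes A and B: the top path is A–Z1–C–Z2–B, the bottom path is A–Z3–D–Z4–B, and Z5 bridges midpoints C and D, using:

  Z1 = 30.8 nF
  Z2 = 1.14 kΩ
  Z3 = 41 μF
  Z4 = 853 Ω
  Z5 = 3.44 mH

Step 1 — Angular frequency: ω = 2π·f = 2π·268 = 1684 rad/s.
Step 2 — Component impedances:
  Z1: Z = 1/(jωC) = -j/(ω·C) = 0 - j1.928e+04 Ω
  Z2: Z = R = 1140 Ω
  Z3: Z = 1/(jωC) = -j/(ω·C) = 0 - j14.48 Ω
  Z4: Z = R = 853 Ω
  Z5: Z = jωL = j·1684·0.00344 = 0 + j5.793 Ω
Step 3 — Bridge requires nodal analysis (the Z5 bridge couples midpoints C and D, so the two paths cannot be reduced to a simple series/parallel combination). Setting node B to ground and injecting 1 A at node A, the 3-node admittance system at A, C, D solves to V_A = Z_AB = 487.9 - j13.42 Ω = 488.1∠-1.6° Ω.

Z = 487.9 - j13.42 Ω = 488.1∠-1.6° Ω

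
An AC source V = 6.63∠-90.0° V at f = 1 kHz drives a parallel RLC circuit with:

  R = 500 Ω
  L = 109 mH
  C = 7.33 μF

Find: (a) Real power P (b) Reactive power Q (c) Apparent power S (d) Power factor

Step 1 — Angular frequency: ω = 2π·f = 2π·1000 = 6283 rad/s.
Step 2 — Component impedances:
  R: Z = R = 500 Ω
  L: Z = jωL = j·6283·0.109 = 0 + j684.9 Ω
  C: Z = 1/(jωC) = -j/(ω·C) = 0 - j21.71 Ω
Step 3 — Parallel combination: 1/Z_total = 1/R + 1/L + 1/C; Z_total = 1.004 - j22.38 Ω = 22.4∠-87.4° Ω.
Step 4 — Source phasor: V = 6.63∠-90.0° V = 0 - j6.63 V.
Step 5 — Current: I = V / Z = 0.2957 - j0.01326 A = 0.296∠-2.6° A.
Step 6 — Complex power: S = V·I* = 0.08791 - j1.96 VA.
Step 7 — Real power: P = Re(S) = 0.08791 W.
Step 8 — Reactive power: Q = Im(S) = -1.96 VAR.
Step 9 — Apparent power: |S| = 1.962 VA.
Step 10 — Power factor: PF = P/|S| = 0.0448 (leading).

(a) P = 0.08791 W  (b) Q = -1.96 VAR  (c) S = 1.962 VA  (d) PF = 0.0448 (leading)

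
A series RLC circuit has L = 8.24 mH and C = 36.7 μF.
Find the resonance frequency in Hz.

Step 1 — Resonance condition Im(Z)=0 gives ω₀ = 1/√(LC).
Step 2 — ω₀ = 1/√(0.00824·3.67e-05) = 1818 rad/s.
Step 3 — f₀ = ω₀/(2π) = 289.4 Hz.

f₀ = 289.4 Hz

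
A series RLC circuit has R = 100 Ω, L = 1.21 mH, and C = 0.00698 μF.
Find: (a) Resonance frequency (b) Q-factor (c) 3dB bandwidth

Step 1 — Resonance condition Im(Z)=0 gives ω₀ = 1/√(LC).
Step 2 — ω₀ = 1/√(0.00121·6.98e-09) = 3.441e+05 rad/s.
Step 3 — f₀ = ω₀/(2π) = 5.476e+04 Hz.
Step 4 — Series Q: Q = ω₀L/R = 3.441e+05·0.00121/100 = 4.164.
Step 5 — 3dB bandwidth: Δω = ω₀/Q = 8.264e+04 rad/s; BW = Δω/(2π) = 1.315e+04 Hz.

(a) f₀ = 5.476e+04 Hz  (b) Q = 4.164  (c) BW = 1.315e+04 Hz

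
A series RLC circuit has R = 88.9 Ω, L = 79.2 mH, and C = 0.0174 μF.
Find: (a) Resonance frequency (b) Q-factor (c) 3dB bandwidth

Step 1 — Resonance: ω₀ = 1/√(LC) = 1/√(0.0792·1.74e-08) = 2.694e+04 rad/s.
Step 2 — f₀ = ω₀/(2π) = 4287 Hz.
Step 3 — Series Q: Q = ω₀L/R = 2.694e+04·0.0792/88.9 = 24.
Step 4 — Bandwidth: Δω = ω₀/Q = 1122 rad/s; BW = Δω/(2π) = 178.6 Hz.

(a) f₀ = 4287 Hz  (b) Q = 24  (c) BW = 178.6 Hz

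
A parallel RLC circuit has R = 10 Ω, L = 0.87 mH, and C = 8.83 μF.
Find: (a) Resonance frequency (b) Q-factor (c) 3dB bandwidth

Step 1 — Resonance: ω₀ = 1/√(LC) = 1/√(0.00087·8.83e-06) = 1.141e+04 rad/s.
Step 2 — f₀ = ω₀/(2π) = 1816 Hz.
Step 3 — Parallel Q: Q = R/(ω₀L) = 10/(1.141e+04·0.00087) = 1.007.
Step 4 — Bandwidth: Δω = ω₀/Q = 1.133e+04 rad/s; BW = Δω/(2π) = 1802 Hz.

(a) f₀ = 1816 Hz  (b) Q = 1.007  (c) BW = 1802 Hz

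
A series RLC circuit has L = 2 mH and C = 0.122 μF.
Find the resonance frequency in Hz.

Step 1 — Resonance condition Im(Z)=0 gives ω₀ = 1/√(LC).
Step 2 — ω₀ = 1/√(0.002·1.22e-07) = 6.402e+04 rad/s.
Step 3 — f₀ = ω₀/(2π) = 1.019e+04 Hz.

f₀ = 1.019e+04 Hz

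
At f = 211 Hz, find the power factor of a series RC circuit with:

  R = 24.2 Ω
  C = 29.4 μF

Step 1 — Angular frequency: ω = 2π·f = 2π·211 = 1326 rad/s.
Step 2 — Component impedances:
  R: Z = R = 24.2 Ω
  C: Z = 1/(jωC) = -j/(ω·C) = 0 - j25.66 Ω
Step 3 — Series combination: Z_total = R + C = 24.2 - j25.66 Ω = 35.27∠-46.7° Ω.
Step 4 — Power factor: PF = cos(φ) = Re(Z)/|Z| = 24.2/35.269 = 0.6862.
Step 5 — Type: Im(Z) = -25.66 ⇒ leading (phase φ = -46.7°).

PF = 0.6862 (leading, φ = -46.7°)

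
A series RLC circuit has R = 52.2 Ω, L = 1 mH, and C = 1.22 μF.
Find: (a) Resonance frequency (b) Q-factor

Step 1 — Resonance condition Im(Z)=0 gives ω₀ = 1/√(LC).
Step 2 — ω₀ = 1/√(0.001·1.22e-06) = 2.863e+04 rad/s.
Step 3 — f₀ = ω₀/(2π) = 4557 Hz.
Step 4 — Series Q: Q = ω₀L/R = 2.863e+04·0.001/52.2 = 0.5485.

(a) f₀ = 4557 Hz  (b) Q = 0.5485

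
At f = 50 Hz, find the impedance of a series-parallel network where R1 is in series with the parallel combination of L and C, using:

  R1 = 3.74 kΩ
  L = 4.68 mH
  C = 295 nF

Step 1 — Angular frequency: ω = 2π·f = 2π·50 = 314.2 rad/s.
Step 2 — Component impedances:
  R1: Z = R = 3740 Ω
  L: Z = jωL = j·314.2·0.00468 = 0 + j1.47 Ω
  C: Z = 1/(jωC) = -j/(ω·C) = 0 - j1.079e+04 Ω
Step 3 — Parallel branch: L || C = 1/(1/L + 1/C) = 0 + j1.47 Ω.
Step 4 — Series with R1: Z_total = R1 + (L || C) = 3740 + j1.47 Ω = 3740∠0.0° Ω.

Z = 3740 + j1.47 Ω = 3740∠0.0° Ω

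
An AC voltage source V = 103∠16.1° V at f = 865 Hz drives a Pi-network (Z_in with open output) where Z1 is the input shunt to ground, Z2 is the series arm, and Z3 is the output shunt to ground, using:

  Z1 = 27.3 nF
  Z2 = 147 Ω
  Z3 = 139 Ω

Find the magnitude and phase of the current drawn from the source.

Step 1 — Angular frequency: ω = 2π·f = 2π·865 = 5435 rad/s.
Step 2 — Component impedances:
  Z1: Z = 1/(jωC) = -j/(ω·C) = 0 - j6740 Ω
  Z2: Z = R = 147 Ω
  Z3: Z = R = 139 Ω
Step 3 — With open output, the series arm Z2 and the output shunt Z3 appear in series to ground: Z2 + Z3 = 286 Ω.
Step 4 — Parallel with input shunt Z1: Z_in = Z1 || (Z2 + Z3) = 285.5 - j12.11 Ω = 285.7∠-2.4° Ω.
Step 5 — Source phasor: V = 103∠16.1° V = 98.96 + j28.56 V.
Step 6 — Ohm's law: I = V / Z_total = (98.96 + j28.56) / (285.5 - j12.11) = 0.3418 + j0.1146 A.
Step 7 — Convert to polar: |I| = 0.3605 A, ∠I = 18.5°.

I = 0.3605∠18.5° A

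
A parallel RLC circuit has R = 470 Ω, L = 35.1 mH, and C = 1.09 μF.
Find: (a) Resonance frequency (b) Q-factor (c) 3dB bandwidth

Step 1 — Resonance: ω₀ = 1/√(LC) = 1/√(0.0351·1.09e-06) = 5112 rad/s.
Step 2 — f₀ = ω₀/(2π) = 813.7 Hz.
Step 3 — Parallel Q: Q = R/(ω₀L) = 470/(5112·0.0351) = 2.619.
Step 4 — Bandwidth: Δω = ω₀/Q = 1952 rad/s; BW = Δω/(2π) = 310.7 Hz.

(a) f₀ = 813.7 Hz  (b) Q = 2.619  (c) BW = 310.7 Hz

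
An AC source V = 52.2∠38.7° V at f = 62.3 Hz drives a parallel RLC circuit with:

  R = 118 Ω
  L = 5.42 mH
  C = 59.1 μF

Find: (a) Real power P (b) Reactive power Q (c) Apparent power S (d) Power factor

Step 1 — Angular frequency: ω = 2π·f = 2π·62.3 = 391.4 rad/s.
Step 2 — Component impedances:
  R: Z = R = 118 Ω
  L: Z = jωL = j·391.4·0.00542 = 0 + j2.122 Ω
  C: Z = 1/(jωC) = -j/(ω·C) = 0 - j43.23 Ω
Step 3 — Parallel combination: 1/Z_total = 1/R + 1/L + 1/C; Z_total = 0.04217 + j2.23 Ω = 2.231∠88.9° Ω.
Step 4 — Source phasor: V = 52.2∠38.7° V = 40.74 + j32.64 V.
Step 5 — Current: I = V / Z = 14.97 - j17.98 A = 23.4∠-50.2° A.
Step 6 — Complex power: S = V·I* = 23.09 + j1221 VA.
Step 7 — Real power: P = Re(S) = 23.09 W.
Step 8 — Reactive power: Q = Im(S) = 1221 VAR.
Step 9 — Apparent power: |S| = 1222 VA.
Step 10 — Power factor: PF = P/|S| = 0.0189 (lagging).

(a) P = 23.09 W  (b) Q = 1221 VAR  (c) S = 1222 VA  (d) PF = 0.0189 (lagging)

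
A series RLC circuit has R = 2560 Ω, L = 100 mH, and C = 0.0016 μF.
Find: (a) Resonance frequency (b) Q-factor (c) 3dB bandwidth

Step 1 — Resonance: ω₀ = 1/√(LC) = 1/√(0.1·1.6e-09) = 7.906e+04 rad/s.
Step 2 — f₀ = ω₀/(2π) = 1.258e+04 Hz.
Step 3 — Series Q: Q = ω₀L/R = 7.906e+04·0.1/2560 = 3.088.
Step 4 — Bandwidth: Δω = ω₀/Q = 2.56e+04 rad/s; BW = Δω/(2π) = 4074 Hz.

(a) f₀ = 1.258e+04 Hz  (b) Q = 3.088  (c) BW = 4074 Hz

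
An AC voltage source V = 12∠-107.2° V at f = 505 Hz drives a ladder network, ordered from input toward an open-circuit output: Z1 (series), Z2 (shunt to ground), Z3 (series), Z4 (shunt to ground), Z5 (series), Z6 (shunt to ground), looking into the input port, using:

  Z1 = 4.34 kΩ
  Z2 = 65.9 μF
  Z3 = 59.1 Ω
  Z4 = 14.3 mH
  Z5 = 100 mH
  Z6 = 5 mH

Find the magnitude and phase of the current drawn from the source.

Step 1 — Angular frequency: ω = 2π·f = 2π·505 = 3173 rad/s.
Step 2 — Component impedances:
  Z1: Z = R = 4340 Ω
  Z2: Z = 1/(jωC) = -j/(ω·C) = 0 - j4.782 Ω
  Z3: Z = R = 59.1 Ω
  Z4: Z = jωL = j·3173·0.0143 = 0 + j45.37 Ω
  Z5: Z = jωL = j·3173·0.1 = 0 + j317.3 Ω
  Z6: Z = jωL = j·3173·0.005 = 0 + j15.87 Ω
Step 3 — Ladder network (open output): work backward from the far end, alternating series and parallel combinations. Z_in = 4340 - j4.952 Ω = 4340∠-0.1° Ω.
Step 4 — Source phasor: V = 12∠-107.2° V = -3.548 - j11.46 V.
Step 5 — Ohm's law: I = V / Z_total = (-3.548 - j11.46) / (4340 - j4.952) = -0.0008146 - j0.002642 A.
Step 6 — Convert to polar: |I| = 0.002765 A, ∠I = -107.1°.

I = 0.002765∠-107.1° A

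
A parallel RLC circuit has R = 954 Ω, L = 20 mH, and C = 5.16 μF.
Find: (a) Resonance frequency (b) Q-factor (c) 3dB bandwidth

Step 1 — Resonance: ω₀ = 1/√(LC) = 1/√(0.02·5.16e-06) = 3113 rad/s.
Step 2 — f₀ = ω₀/(2π) = 495.4 Hz.
Step 3 — Parallel Q: Q = R/(ω₀L) = 954/(3113·0.02) = 15.32.
Step 4 — Bandwidth: Δω = ω₀/Q = 203.1 rad/s; BW = Δω/(2π) = 32.33 Hz.

(a) f₀ = 495.4 Hz  (b) Q = 15.32  (c) BW = 32.33 Hz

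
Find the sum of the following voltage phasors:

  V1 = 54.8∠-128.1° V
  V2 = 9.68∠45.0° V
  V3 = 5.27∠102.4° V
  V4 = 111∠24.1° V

Step 1 — Convert each phasor to rectangular form:
  V1 = 54.8·(cos(-128.1°) + j·sin(-128.1°)) = -33.81 - j43.12 V
  V2 = 9.68·(cos(45.0°) + j·sin(45.0°)) = 6.845 + j6.845 V
  V3 = 5.27·(cos(102.4°) + j·sin(102.4°)) = -1.132 + j5.147 V
  V4 = 111·(cos(24.1°) + j·sin(24.1°)) = 101.3 + j45.32 V
Step 2 — Sum components: V_total = 73.22 + j14.19 V.
Step 3 — Convert to polar: |V_total| = 74.59 V, ∠V_total = 11.0°.

V_total = 74.59∠11.0° V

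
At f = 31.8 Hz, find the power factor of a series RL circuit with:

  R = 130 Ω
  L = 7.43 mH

Step 1 — Angular frequency: ω = 2π·f = 2π·31.8 = 199.8 rad/s.
Step 2 — Component impedances:
  R: Z = R = 130 Ω
  L: Z = jωL = j·199.8·0.00743 = 0 + j1.485 Ω
Step 3 — Series combination: Z_total = R + L = 130 + j1.485 Ω = 130∠0.7° Ω.
Step 4 — Power factor: PF = cos(φ) = Re(Z)/|Z| = 130/130.01 = 0.9999.
Step 5 — Type: Im(Z) = 1.485 ⇒ lagging (phase φ = 0.7°).

PF = 0.9999 (lagging, φ = 0.7°)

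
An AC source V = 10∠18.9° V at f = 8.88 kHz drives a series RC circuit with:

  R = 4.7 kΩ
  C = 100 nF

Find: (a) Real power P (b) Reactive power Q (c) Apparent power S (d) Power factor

Step 1 — Angular frequency: ω = 2π·f = 2π·8880 = 5.579e+04 rad/s.
Step 2 — Component impedances:
  R: Z = R = 4700 Ω
  C: Z = 1/(jωC) = -j/(ω·C) = 0 - j179.2 Ω
Step 3 — Series combination: Z_total = R + C = 4700 - j179.2 Ω = 4703∠-2.2° Ω.
Step 4 — Source phasor: V = 10∠18.9° V = 9.461 + j3.239 V.
Step 5 — Current: I = V / Z = 0.001984 + j0.0007648 A = 0.002126∠21.1° A.
Step 6 — Complex power: S = V·I* = 0.02125 - j0.0008102 VA.
Step 7 — Real power: P = Re(S) = 0.02125 W.
Step 8 — Reactive power: Q = Im(S) = -0.0008102 VAR.
Step 9 — Apparent power: |S| = 0.02126 VA.
Step 10 — Power factor: PF = P/|S| = 0.9993 (leading).

(a) P = 0.02125 W  (b) Q = -0.0008102 VAR  (c) S = 0.02126 VA  (d) PF = 0.9993 (leading)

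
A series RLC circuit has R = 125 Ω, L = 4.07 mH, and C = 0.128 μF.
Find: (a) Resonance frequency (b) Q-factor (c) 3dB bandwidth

Step 1 — Resonance: ω₀ = 1/√(LC) = 1/√(0.00407·1.28e-07) = 4.381e+04 rad/s.
Step 2 — f₀ = ω₀/(2π) = 6973 Hz.
Step 3 — Series Q: Q = ω₀L/R = 4.381e+04·0.00407/125 = 1.427.
Step 4 — Bandwidth: Δω = ω₀/Q = 3.071e+04 rad/s; BW = Δω/(2π) = 4888 Hz.

(a) f₀ = 6973 Hz  (b) Q = 1.427  (c) BW = 4888 Hz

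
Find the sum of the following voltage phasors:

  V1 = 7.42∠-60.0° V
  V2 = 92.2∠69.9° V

Step 1 — Convert each phasor to rectangular form:
  V1 = 7.42·(cos(-60.0°) + j·sin(-60.0°)) = 3.71 - j6.426 V
  V2 = 92.2·(cos(69.9°) + j·sin(69.9°)) = 31.69 + j86.58 V
Step 2 — Sum components: V_total = 35.4 + j80.16 V.
Step 3 — Convert to polar: |V_total| = 87.63 V, ∠V_total = 66.2°.

V_total = 87.63∠66.2° V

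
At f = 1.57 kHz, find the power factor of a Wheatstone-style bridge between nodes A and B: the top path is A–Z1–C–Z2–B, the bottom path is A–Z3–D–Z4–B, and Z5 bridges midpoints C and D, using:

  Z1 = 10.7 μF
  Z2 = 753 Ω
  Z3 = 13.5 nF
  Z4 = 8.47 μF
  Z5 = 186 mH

Step 1 — Angular frequency: ω = 2π·f = 2π·1570 = 9865 rad/s.
Step 2 — Component impedances:
  Z1: Z = 1/(jωC) = -j/(ω·C) = 0 - j9.474 Ω
  Z2: Z = R = 753 Ω
  Z3: Z = 1/(jωC) = -j/(ω·C) = 0 - j7509 Ω
  Z4: Z = 1/(jωC) = -j/(ω·C) = 0 - j11.97 Ω
  Z5: Z = jωL = j·9865·0.186 = 0 + j1835 Ω
Step 3 — Bridge requires nodal analysis (the Z5 bridge couples midpoints C and D, so the two paths cannot be reduced to a simple series/parallel combination). Setting node B to ground and injecting 1 A at node A, the 3-node admittance system at A, C, D solves to V_A = Z_AB = 684.6 + j204 Ω = 714.3∠16.6° Ω.
Step 4 — Power factor: PF = cos(φ) = Re(Z)/|Z| = 684.6/714.3 = 0.9584.
Step 5 — Type: Im(Z) = 204 ⇒ lagging (phase φ = 16.6°).

PF = 0.9584 (lagging, φ = 16.6°)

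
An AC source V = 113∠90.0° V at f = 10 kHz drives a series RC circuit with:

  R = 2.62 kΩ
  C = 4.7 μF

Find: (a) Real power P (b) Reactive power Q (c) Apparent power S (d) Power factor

Step 1 — Angular frequency: ω = 2π·f = 2π·1e+04 = 6.283e+04 rad/s.
Step 2 — Component impedances:
  R: Z = R = 2620 Ω
  C: Z = 1/(jωC) = -j/(ω·C) = 0 - j3.386 Ω
Step 3 — Series combination: Z_total = R + C = 2620 - j3.386 Ω = 2620∠-0.1° Ω.
Step 4 — Source phasor: V = 113∠90.0° V = 0 + j113 V.
Step 5 — Current: I = V / Z = -5.574e-05 + j0.04313 A = 0.04313∠90.1° A.
Step 6 — Complex power: S = V·I* = 4.874 - j0.006299 VA.
Step 7 — Real power: P = Re(S) = 4.874 W.
Step 8 — Reactive power: Q = Im(S) = -0.006299 VAR.
Step 9 — Apparent power: |S| = 4.874 VA.
Step 10 — Power factor: PF = P/|S| = 1 (leading).

(a) P = 4.874 W  (b) Q = -0.006299 VAR  (c) S = 4.874 VA  (d) PF = 1 (leading)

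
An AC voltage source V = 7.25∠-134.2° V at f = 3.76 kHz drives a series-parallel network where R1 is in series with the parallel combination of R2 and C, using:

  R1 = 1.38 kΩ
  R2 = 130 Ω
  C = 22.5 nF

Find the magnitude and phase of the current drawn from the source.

Step 1 — Angular frequency: ω = 2π·f = 2π·3760 = 2.362e+04 rad/s.
Step 2 — Component impedances:
  R1: Z = R = 1380 Ω
  R2: Z = R = 130 Ω
  C: Z = 1/(jωC) = -j/(ω·C) = 0 - j1881 Ω
Step 3 — Parallel branch: R2 || C = 1/(1/R2 + 1/C) = 129.4 - j8.941 Ω.
Step 4 — Series with R1: Z_total = R1 + (R2 || C) = 1509 - j8.941 Ω = 1509∠-0.3° Ω.
Step 5 — Source phasor: V = 7.25∠-134.2° V = -5.054 - j5.198 V.
Step 6 — Ohm's law: I = V / Z_total = (-5.054 - j5.198) / (1509 - j8.941) = -0.003328 - j0.003463 A.
Step 7 — Convert to polar: |I| = 0.004803 A, ∠I = -133.9°.

I = 0.004803∠-133.9° A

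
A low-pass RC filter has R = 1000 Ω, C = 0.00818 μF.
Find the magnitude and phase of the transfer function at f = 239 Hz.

Step 1 — Angular frequency: ω = 2π·239 = 1502 rad/s.
Step 2 — Transfer function: H(jω) = 1/(1 + jωRC).
Step 3 — Denominator: 1 + jωRC = 1 + j·1502·1000·8.18e-09 = 1 + j0.01228.
Step 4 — H = 0.9998 - j0.01228.
Step 5 — Magnitude: |H| = 0.9999 (-0.0 dB); phase: φ = -0.7°.

|H| = 0.9999 (-0.0 dB), φ = -0.7°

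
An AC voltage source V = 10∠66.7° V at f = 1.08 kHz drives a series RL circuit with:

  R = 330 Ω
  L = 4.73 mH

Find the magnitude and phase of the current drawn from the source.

Step 1 — Angular frequency: ω = 2π·f = 2π·1080 = 6786 rad/s.
Step 2 — Component impedances:
  R: Z = R = 330 Ω
  L: Z = jωL = j·6786·0.00473 = 0 + j32.1 Ω
Step 3 — Series combination: Z_total = R + L = 330 + j32.1 Ω = 331.6∠5.6° Ω.
Step 4 — Source phasor: V = 10∠66.7° V = 3.955 + j9.184 V.
Step 5 — Ohm's law: I = V / Z_total = (3.955 + j9.184) / (330 + j32.1) = 0.01456 + j0.02642 A.
Step 6 — Convert to polar: |I| = 0.03016 A, ∠I = 61.1°.

I = 0.03016∠61.1° A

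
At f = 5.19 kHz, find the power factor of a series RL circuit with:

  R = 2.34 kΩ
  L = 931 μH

Step 1 — Angular frequency: ω = 2π·f = 2π·5190 = 3.261e+04 rad/s.
Step 2 — Component impedances:
  R: Z = R = 2340 Ω
  L: Z = jωL = j·3.261e+04·0.000931 = 0 + j30.36 Ω
Step 3 — Series combination: Z_total = R + L = 2340 + j30.36 Ω = 2340∠0.7° Ω.
Step 4 — Power factor: PF = cos(φ) = Re(Z)/|Z| = 2340/2340.2 = 0.9999.
Step 5 — Type: Im(Z) = 30.36 ⇒ lagging (phase φ = 0.7°).

PF = 0.9999 (lagging, φ = 0.7°)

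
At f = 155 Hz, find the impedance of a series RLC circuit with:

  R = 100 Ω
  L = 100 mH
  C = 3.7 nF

Step 1 — Angular frequency: ω = 2π·f = 2π·155 = 973.9 rad/s.
Step 2 — Component impedances:
  R: Z = R = 100 Ω
  L: Z = jωL = j·973.9·0.1 = 0 + j97.39 Ω
  C: Z = 1/(jωC) = -j/(ω·C) = 0 - j2.775e+05 Ω
Step 3 — Series combination: Z_total = R + L + C = 100 - j2.774e+05 Ω = 2.774e+05∠-90.0° Ω.

Z = 100 - j2.774e+05 Ω = 2.774e+05∠-90.0° Ω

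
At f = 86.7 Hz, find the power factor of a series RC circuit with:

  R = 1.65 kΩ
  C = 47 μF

Step 1 — Angular frequency: ω = 2π·f = 2π·86.7 = 544.8 rad/s.
Step 2 — Component impedances:
  R: Z = R = 1650 Ω
  C: Z = 1/(jωC) = -j/(ω·C) = 0 - j39.06 Ω
Step 3 — Series combination: Z_total = R + C = 1650 - j39.06 Ω = 1650∠-1.4° Ω.
Step 4 — Power factor: PF = cos(φ) = Re(Z)/|Z| = 1650/1650.5 = 0.9997.
Step 5 — Type: Im(Z) = -39.06 ⇒ leading (phase φ = -1.4°).

PF = 0.9997 (leading, φ = -1.4°)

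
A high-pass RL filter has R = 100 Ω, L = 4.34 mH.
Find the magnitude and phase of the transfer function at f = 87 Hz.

Step 1 — Angular frequency: ω = 2π·87 = 546.6 rad/s.
Step 2 — Transfer function: H(jω) = jωL/(R + jωL).
Step 3 — Numerator jωL = j·2.372; denominator R + jωL = 100 + j2.372.
Step 4 — H = 0.0005625 + j0.02371.
Step 5 — Magnitude: |H| = 0.02372 (-32.5 dB); phase: φ = 88.6°.

|H| = 0.02372 (-32.5 dB), φ = 88.6°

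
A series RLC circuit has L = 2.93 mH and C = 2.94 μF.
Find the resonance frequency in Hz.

Step 1 — Resonance condition Im(Z)=0 gives ω₀ = 1/√(LC).
Step 2 — ω₀ = 1/√(0.00293·2.94e-06) = 1.077e+04 rad/s.
Step 3 — f₀ = ω₀/(2π) = 1715 Hz.

f₀ = 1715 Hz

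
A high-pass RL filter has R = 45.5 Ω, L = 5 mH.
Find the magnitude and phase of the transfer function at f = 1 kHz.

Step 1 — Angular frequency: ω = 2π·1000 = 6283 rad/s.
Step 2 — Transfer function: H(jω) = jωL/(R + jωL).
Step 3 — Numerator jωL = j·31.42; denominator R + jωL = 45.5 + j31.42.
Step 4 — H = 0.3228 + j0.4676.
Step 5 — Magnitude: |H| = 0.5682 (-4.9 dB); phase: φ = 55.4°.

|H| = 0.5682 (-4.9 dB), φ = 55.4°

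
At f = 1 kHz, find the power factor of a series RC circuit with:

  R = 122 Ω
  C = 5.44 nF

Step 1 — Angular frequency: ω = 2π·f = 2π·1000 = 6283 rad/s.
Step 2 — Component impedances:
  R: Z = R = 122 Ω
  C: Z = 1/(jωC) = -j/(ω·C) = 0 - j2.926e+04 Ω
Step 3 — Series combination: Z_total = R + C = 122 - j2.926e+04 Ω = 2.926e+04∠-89.8° Ω.
Step 4 — Power factor: PF = cos(φ) = Re(Z)/|Z| = 122/2.926e+04 = 0.00417.
Step 5 — Type: Im(Z) = -2.926e+04 ⇒ leading (phase φ = -89.8°).

PF = 0.00417 (leading, φ = -89.8°)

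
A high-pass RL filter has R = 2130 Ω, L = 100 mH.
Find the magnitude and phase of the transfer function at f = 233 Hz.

Step 1 — Angular frequency: ω = 2π·233 = 1464 rad/s.
Step 2 — Transfer function: H(jω) = jωL/(R + jωL).
Step 3 — Numerator jωL = j·146.4; denominator R + jωL = 2130 + j146.4.
Step 4 — H = 0.004702 + j0.06841.
Step 5 — Magnitude: |H| = 0.06857 (-23.3 dB); phase: φ = 86.1°.

|H| = 0.06857 (-23.3 dB), φ = 86.1°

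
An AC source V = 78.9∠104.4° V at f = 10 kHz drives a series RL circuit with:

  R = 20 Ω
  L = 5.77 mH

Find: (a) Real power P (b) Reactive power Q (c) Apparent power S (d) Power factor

Step 1 — Angular frequency: ω = 2π·f = 2π·1e+04 = 6.283e+04 rad/s.
Step 2 — Component impedances:
  R: Z = R = 20 Ω
  L: Z = jωL = j·6.283e+04·0.00577 = 0 + j362.5 Ω
Step 3 — Series combination: Z_total = R + L = 20 + j362.5 Ω = 363.1∠86.8° Ω.
Step 4 — Source phasor: V = 78.9∠104.4° V = -19.62 + j76.42 V.
Step 5 — Current: I = V / Z = 0.2072 + j0.06555 A = 0.2173∠17.6° A.
Step 6 — Complex power: S = V·I* = 0.9444 + j17.12 VA.
Step 7 — Real power: P = Re(S) = 0.9444 W.
Step 8 — Reactive power: Q = Im(S) = 17.12 VAR.
Step 9 — Apparent power: |S| = 17.15 VA.
Step 10 — Power factor: PF = P/|S| = 0.05508 (lagging).

(a) P = 0.9444 W  (b) Q = 17.12 VAR  (c) S = 17.15 VA  (d) PF = 0.05508 (lagging)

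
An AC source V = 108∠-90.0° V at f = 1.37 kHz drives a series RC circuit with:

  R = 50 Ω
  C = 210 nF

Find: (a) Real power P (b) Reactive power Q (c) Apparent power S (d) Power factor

Step 1 — Angular frequency: ω = 2π·f = 2π·1370 = 8608 rad/s.
Step 2 — Component impedances:
  R: Z = R = 50 Ω
  C: Z = 1/(jωC) = -j/(ω·C) = 0 - j553.2 Ω
Step 3 — Series combination: Z_total = R + C = 50 - j553.2 Ω = 555.5∠-84.8° Ω.
Step 4 — Source phasor: V = 108∠-90.0° V = 0 - j108 V.
Step 5 — Current: I = V / Z = 0.1936 - j0.0175 A = 0.1944∠-5.2° A.
Step 6 — Complex power: S = V·I* = 1.89 - j20.91 VA.
Step 7 — Real power: P = Re(S) = 1.89 W.
Step 8 — Reactive power: Q = Im(S) = -20.91 VAR.
Step 9 — Apparent power: |S| = 21 VA.
Step 10 — Power factor: PF = P/|S| = 0.09002 (leading).

(a) P = 1.89 W  (b) Q = -20.91 VAR  (c) S = 21 VA  (d) PF = 0.09002 (leading)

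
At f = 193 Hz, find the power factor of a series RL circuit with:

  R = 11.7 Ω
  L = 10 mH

Step 1 — Angular frequency: ω = 2π·f = 2π·193 = 1213 rad/s.
Step 2 — Component impedances:
  R: Z = R = 11.7 Ω
  L: Z = jωL = j·1213·0.01 = 0 + j12.13 Ω
Step 3 — Series combination: Z_total = R + L = 11.7 + j12.13 Ω = 16.85∠46.0° Ω.
Step 4 — Power factor: PF = cos(φ) = Re(Z)/|Z| = 11.7/16.851 = 0.6943.
Step 5 — Type: Im(Z) = 12.13 ⇒ lagging (phase φ = 46.0°).

PF = 0.6943 (lagging, φ = 46.0°)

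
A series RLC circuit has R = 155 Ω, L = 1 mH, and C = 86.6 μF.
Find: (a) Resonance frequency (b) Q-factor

Step 1 — Resonance condition Im(Z)=0 gives ω₀ = 1/√(LC).
Step 2 — ω₀ = 1/√(0.001·8.66e-05) = 3398 rad/s.
Step 3 — f₀ = ω₀/(2π) = 540.8 Hz.
Step 4 — Series Q: Q = ω₀L/R = 3398·0.001/155 = 0.02192.

(a) f₀ = 540.8 Hz  (b) Q = 0.02192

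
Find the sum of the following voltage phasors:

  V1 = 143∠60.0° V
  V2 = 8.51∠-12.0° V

Step 1 — Convert each phasor to rectangular form:
  V1 = 143·(cos(60.0°) + j·sin(60.0°)) = 71.5 + j123.8 V
  V2 = 8.51·(cos(-12.0°) + j·sin(-12.0°)) = 8.324 - j1.769 V
Step 2 — Sum components: V_total = 79.82 + j122.1 V.
Step 3 — Convert to polar: |V_total| = 145.9 V, ∠V_total = 56.8°.

V_total = 145.9∠56.8° V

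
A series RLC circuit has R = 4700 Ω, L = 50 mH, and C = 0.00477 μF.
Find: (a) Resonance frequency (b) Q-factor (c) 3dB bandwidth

Step 1 — Resonance: ω₀ = 1/√(LC) = 1/√(0.05·4.77e-09) = 6.475e+04 rad/s.
Step 2 — f₀ = ω₀/(2π) = 1.031e+04 Hz.
Step 3 — Series Q: Q = ω₀L/R = 6.475e+04·0.05/4700 = 0.6889.
Step 4 — Bandwidth: Δω = ω₀/Q = 9.4e+04 rad/s; BW = Δω/(2π) = 1.496e+04 Hz.

(a) f₀ = 1.031e+04 Hz  (b) Q = 0.6889  (c) BW = 1.496e+04 Hz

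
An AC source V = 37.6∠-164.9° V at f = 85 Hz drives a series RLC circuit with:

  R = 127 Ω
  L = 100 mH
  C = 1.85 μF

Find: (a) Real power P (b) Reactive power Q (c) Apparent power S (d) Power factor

Step 1 — Angular frequency: ω = 2π·f = 2π·85 = 534.1 rad/s.
Step 2 — Component impedances:
  R: Z = R = 127 Ω
  L: Z = jωL = j·534.1·0.1 = 0 + j53.41 Ω
  C: Z = 1/(jωC) = -j/(ω·C) = 0 - j1012 Ω
Step 3 — Series combination: Z_total = R + L + C = 127 - j958.7 Ω = 967.1∠-82.5° Ω.
Step 4 — Source phasor: V = 37.6∠-164.9° V = -36.3 - j9.795 V.
Step 5 — Current: I = V / Z = 0.005111 - j0.03854 A = 0.03888∠-82.4° A.
Step 6 — Complex power: S = V·I* = 0.192 - j1.449 VA.
Step 7 — Real power: P = Re(S) = 0.192 W.
Step 8 — Reactive power: Q = Im(S) = -1.449 VAR.
Step 9 — Apparent power: |S| = 1.462 VA.
Step 10 — Power factor: PF = P/|S| = 0.1313 (leading).

(a) P = 0.192 W  (b) Q = -1.449 VAR  (c) S = 1.462 VA  (d) PF = 0.1313 (leading)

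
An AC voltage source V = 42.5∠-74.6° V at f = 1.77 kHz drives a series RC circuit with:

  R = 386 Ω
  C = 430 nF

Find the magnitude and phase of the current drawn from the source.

Step 1 — Angular frequency: ω = 2π·f = 2π·1770 = 1.112e+04 rad/s.
Step 2 — Component impedances:
  R: Z = R = 386 Ω
  C: Z = 1/(jωC) = -j/(ω·C) = 0 - j209.1 Ω
Step 3 — Series combination: Z_total = R + C = 386 - j209.1 Ω = 439∠-28.4° Ω.
Step 4 — Source phasor: V = 42.5∠-74.6° V = 11.29 - j40.97 V.
Step 5 — Ohm's law: I = V / Z_total = (11.29 - j40.97) / (386 - j209.1) = 0.06706 - j0.06982 A.
Step 6 — Convert to polar: |I| = 0.09681 A, ∠I = -46.2°.

I = 0.09681∠-46.2° A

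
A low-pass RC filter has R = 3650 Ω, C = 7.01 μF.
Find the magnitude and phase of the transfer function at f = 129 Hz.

Step 1 — Angular frequency: ω = 2π·129 = 810.5 rad/s.
Step 2 — Transfer function: H(jω) = 1/(1 + jωRC).
Step 3 — Denominator: 1 + jωRC = 1 + j·810.5·3650·7.01e-06 = 1 + j20.74.
Step 4 — H = 0.00232 - j0.04811.
Step 5 — Magnitude: |H| = 0.04816 (-26.3 dB); phase: φ = -87.2°.

|H| = 0.04816 (-26.3 dB), φ = -87.2°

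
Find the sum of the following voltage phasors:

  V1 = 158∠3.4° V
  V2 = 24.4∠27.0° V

Step 1 — Convert each phasor to rectangular form:
  V1 = 158·(cos(3.4°) + j·sin(3.4°)) = 157.7 + j9.37 V
  V2 = 24.4·(cos(27.0°) + j·sin(27.0°)) = 21.74 + j11.08 V
Step 2 — Sum components: V_total = 179.5 + j20.45 V.
Step 3 — Convert to polar: |V_total| = 180.6 V, ∠V_total = 6.5°.

V_total = 180.6∠6.5° V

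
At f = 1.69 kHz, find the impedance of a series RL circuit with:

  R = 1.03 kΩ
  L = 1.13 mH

Step 1 — Angular frequency: ω = 2π·f = 2π·1690 = 1.062e+04 rad/s.
Step 2 — Component impedances:
  R: Z = R = 1030 Ω
  L: Z = jωL = j·1.062e+04·0.00113 = 0 + j12 Ω
Step 3 — Series combination: Z_total = R + L = 1030 + j12 Ω = 1030∠0.7° Ω.

Z = 1030 + j12 Ω = 1030∠0.7° Ω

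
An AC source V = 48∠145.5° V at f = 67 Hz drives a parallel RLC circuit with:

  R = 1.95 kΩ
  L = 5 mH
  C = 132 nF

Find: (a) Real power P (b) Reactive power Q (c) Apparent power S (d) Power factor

Step 1 — Angular frequency: ω = 2π·f = 2π·67 = 421 rad/s.
Step 2 — Component impedances:
  R: Z = R = 1950 Ω
  L: Z = jωL = j·421·0.005 = 0 + j2.105 Ω
  C: Z = 1/(jωC) = -j/(ω·C) = 0 - j1.8e+04 Ω
Step 3 — Parallel combination: 1/Z_total = 1/R + 1/L + 1/C; Z_total = 0.002273 + j2.105 Ω = 2.105∠89.9° Ω.
Step 4 — Source phasor: V = 48∠145.5° V = -39.56 + j27.19 V.
Step 5 — Current: I = V / Z = 12.89 + j18.81 A = 22.8∠55.6° A.
Step 6 — Complex power: S = V·I* = 1.182 + j1094 VA.
Step 7 — Real power: P = Re(S) = 1.182 W.
Step 8 — Reactive power: Q = Im(S) = 1094 VAR.
Step 9 — Apparent power: |S| = 1094 VA.
Step 10 — Power factor: PF = P/|S| = 0.00108 (lagging).

(a) P = 1.182 W  (b) Q = 1094 VAR  (c) S = 1094 VA  (d) PF = 0.00108 (lagging)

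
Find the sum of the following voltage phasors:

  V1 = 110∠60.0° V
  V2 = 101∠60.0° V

Step 1 — Convert each phasor to rectangular form:
  V1 = 110·(cos(60.0°) + j·sin(60.0°)) = 55 + j95.26 V
  V2 = 101·(cos(60.0°) + j·sin(60.0°)) = 50.5 + j87.47 V
Step 2 — Sum components: V_total = 105.5 + j182.7 V.
Step 3 — Convert to polar: |V_total| = 211 V, ∠V_total = 60.0°.

V_total = 211∠60.0° V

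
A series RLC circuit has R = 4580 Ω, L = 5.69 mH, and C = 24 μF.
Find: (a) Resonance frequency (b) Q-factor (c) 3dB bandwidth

Step 1 — Resonance condition Im(Z)=0 gives ω₀ = 1/√(LC).
Step 2 — ω₀ = 1/√(0.00569·2.4e-05) = 2706 rad/s.
Step 3 — f₀ = ω₀/(2π) = 430.7 Hz.
Step 4 — Series Q: Q = ω₀L/R = 2706·0.00569/4580 = 0.003362.
Step 5 — 3dB bandwidth: Δω = ω₀/Q = 8.049e+05 rad/s; BW = Δω/(2π) = 1.281e+05 Hz.

(a) f₀ = 430.7 Hz  (b) Q = 0.003362  (c) BW = 1.281e+05 Hz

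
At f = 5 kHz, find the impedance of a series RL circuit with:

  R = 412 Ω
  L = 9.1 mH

Step 1 — Angular frequency: ω = 2π·f = 2π·5000 = 3.142e+04 rad/s.
Step 2 — Component impedances:
  R: Z = R = 412 Ω
  L: Z = jωL = j·3.142e+04·0.0091 = 0 + j285.9 Ω
Step 3 — Series combination: Z_total = R + L = 412 + j285.9 Ω = 501.5∠34.8° Ω.

Z = 412 + j285.9 Ω = 501.5∠34.8° Ω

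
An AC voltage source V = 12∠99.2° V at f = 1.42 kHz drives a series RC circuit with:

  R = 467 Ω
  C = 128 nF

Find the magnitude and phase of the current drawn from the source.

Step 1 — Angular frequency: ω = 2π·f = 2π·1420 = 8922 rad/s.
Step 2 — Component impedances:
  R: Z = R = 467 Ω
  C: Z = 1/(jωC) = -j/(ω·C) = 0 - j875.6 Ω
Step 3 — Series combination: Z_total = R + C = 467 - j875.6 Ω = 992.4∠-61.9° Ω.
Step 4 — Source phasor: V = 12∠99.2° V = -1.919 + j11.85 V.
Step 5 — Ohm's law: I = V / Z_total = (-1.919 + j11.85) / (467 - j875.6) = -0.01144 + j0.003911 A.
Step 6 — Convert to polar: |I| = 0.01209 A, ∠I = 161.1°.

I = 0.01209∠161.1° A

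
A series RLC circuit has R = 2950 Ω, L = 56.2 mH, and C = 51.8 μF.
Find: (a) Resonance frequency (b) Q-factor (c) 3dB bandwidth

Step 1 — Resonance condition Im(Z)=0 gives ω₀ = 1/√(LC).
Step 2 — ω₀ = 1/√(0.0562·5.18e-05) = 586.1 rad/s.
Step 3 — f₀ = ω₀/(2π) = 93.28 Hz.
Step 4 — Series Q: Q = ω₀L/R = 586.1·0.0562/2950 = 0.01117.
Step 5 — 3dB bandwidth: Δω = ω₀/Q = 5.249e+04 rad/s; BW = Δω/(2π) = 8354 Hz.

(a) f₀ = 93.28 Hz  (b) Q = 0.01117  (c) BW = 8354 Hz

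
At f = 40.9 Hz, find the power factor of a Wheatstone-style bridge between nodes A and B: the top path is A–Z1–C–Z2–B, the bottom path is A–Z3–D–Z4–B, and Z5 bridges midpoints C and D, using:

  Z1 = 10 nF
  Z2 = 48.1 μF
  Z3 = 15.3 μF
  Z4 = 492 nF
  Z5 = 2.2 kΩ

Step 1 — Angular frequency: ω = 2π·f = 2π·40.9 = 257 rad/s.
Step 2 — Component impedances:
  Z1: Z = 1/(jωC) = -j/(ω·C) = 0 - j3.891e+05 Ω
  Z2: Z = 1/(jωC) = -j/(ω·C) = 0 - j80.9 Ω
  Z3: Z = 1/(jωC) = -j/(ω·C) = 0 - j254.3 Ω
  Z4: Z = 1/(jωC) = -j/(ω·C) = 0 - j7909 Ω
  Z5: Z = R = 2200 Ω
Step 3 — Bridge requires nodal analysis (the Z5 bridge couples midpoints C and D, so the two paths cannot be reduced to a simple series/parallel combination). Setting node B to ground and injecting 1 A at node A, the 3-node admittance system at A, C, D solves to V_A = Z_AB = 1995 - j894.9 Ω = 2187∠-24.2° Ω.
Step 4 — Power factor: PF = cos(φ) = Re(Z)/|Z| = 1995.3/2186.8 = 0.9124.
Step 5 — Type: Im(Z) = -894.9 ⇒ leading (phase φ = -24.2°).

PF = 0.9124 (leading, φ = -24.2°)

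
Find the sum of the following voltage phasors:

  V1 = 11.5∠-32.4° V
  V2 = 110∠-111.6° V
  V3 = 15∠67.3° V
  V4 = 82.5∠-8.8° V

Step 1 — Convert each phasor to rectangular form:
  V1 = 11.5·(cos(-32.4°) + j·sin(-32.4°)) = 9.71 - j6.162 V
  V2 = 110·(cos(-111.6°) + j·sin(-111.6°)) = -40.49 - j102.3 V
  V3 = 15·(cos(67.3°) + j·sin(67.3°)) = 5.789 + j13.84 V
  V4 = 82.5·(cos(-8.8°) + j·sin(-8.8°)) = 81.53 - j12.62 V
Step 2 — Sum components: V_total = 56.53 - j107.2 V.
Step 3 — Convert to polar: |V_total| = 121.2 V, ∠V_total = -62.2°.

V_total = 121.2∠-62.2° V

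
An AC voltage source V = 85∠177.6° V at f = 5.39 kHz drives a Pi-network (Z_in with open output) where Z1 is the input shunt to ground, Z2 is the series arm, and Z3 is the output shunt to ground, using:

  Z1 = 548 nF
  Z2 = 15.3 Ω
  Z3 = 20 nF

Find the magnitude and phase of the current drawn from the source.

Step 1 — Angular frequency: ω = 2π·f = 2π·5390 = 3.387e+04 rad/s.
Step 2 — Component impedances:
  Z1: Z = 1/(jωC) = -j/(ω·C) = 0 - j53.88 Ω
  Z2: Z = R = 15.3 Ω
  Z3: Z = 1/(jωC) = -j/(ω·C) = 0 - j1476 Ω
Step 3 — With open output, the series arm Z2 and the output shunt Z3 appear in series to ground: Z2 + Z3 = 15.3 - j1476 Ω.
Step 4 — Parallel with input shunt Z1: Z_in = Z1 || (Z2 + Z3) = 0.01897 - j51.99 Ω = 51.99∠-90.0° Ω.
Step 5 — Source phasor: V = 85∠177.6° V = -84.93 + j3.559 V.
Step 6 — Ohm's law: I = V / Z_total = (-84.93 + j3.559) / (0.01897 - j51.99) = -0.06907 - j1.634 A.
Step 7 — Convert to polar: |I| = 1.635 A, ∠I = -92.4°.

I = 1.635∠-92.4° A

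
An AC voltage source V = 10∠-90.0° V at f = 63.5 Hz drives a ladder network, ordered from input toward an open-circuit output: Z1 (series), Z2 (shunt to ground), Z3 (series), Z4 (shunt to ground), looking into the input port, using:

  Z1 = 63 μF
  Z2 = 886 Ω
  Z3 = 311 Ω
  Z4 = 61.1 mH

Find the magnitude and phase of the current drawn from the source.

Step 1 — Angular frequency: ω = 2π·f = 2π·63.5 = 399 rad/s.
Step 2 — Component impedances:
  Z1: Z = 1/(jωC) = -j/(ω·C) = 0 - j39.78 Ω
  Z2: Z = R = 886 Ω
  Z3: Z = R = 311 Ω
  Z4: Z = jωL = j·399·0.0611 = 0 + j24.38 Ω
Step 3 — Ladder network (open output): work backward from the far end, alternating series and parallel combinations. Z_in = 230.5 - j26.43 Ω = 232∠-6.5° Ω.
Step 4 — Source phasor: V = 10∠-90.0° V = 0 - j10 V.
Step 5 — Ohm's law: I = V / Z_total = (0 - j10) / (230.5 - j26.43) = 0.004912 - j0.04283 A.
Step 6 — Convert to polar: |I| = 0.04311 A, ∠I = -83.5°.

I = 0.04311∠-83.5° A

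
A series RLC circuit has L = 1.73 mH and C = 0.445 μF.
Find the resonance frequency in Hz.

Step 1 — Resonance condition Im(Z)=0 gives ω₀ = 1/√(LC).
Step 2 — ω₀ = 1/√(0.00173·4.45e-07) = 3.604e+04 rad/s.
Step 3 — f₀ = ω₀/(2π) = 5736 Hz.

f₀ = 5736 Hz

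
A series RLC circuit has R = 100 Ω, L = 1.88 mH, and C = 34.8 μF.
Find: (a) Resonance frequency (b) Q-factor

Step 1 — Resonance condition Im(Z)=0 gives ω₀ = 1/√(LC).
Step 2 — ω₀ = 1/√(0.00188·3.48e-05) = 3910 rad/s.
Step 3 — f₀ = ω₀/(2π) = 622.2 Hz.
Step 4 — Series Q: Q = ω₀L/R = 3910·0.00188/100 = 0.0735.

(a) f₀ = 622.2 Hz  (b) Q = 0.0735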